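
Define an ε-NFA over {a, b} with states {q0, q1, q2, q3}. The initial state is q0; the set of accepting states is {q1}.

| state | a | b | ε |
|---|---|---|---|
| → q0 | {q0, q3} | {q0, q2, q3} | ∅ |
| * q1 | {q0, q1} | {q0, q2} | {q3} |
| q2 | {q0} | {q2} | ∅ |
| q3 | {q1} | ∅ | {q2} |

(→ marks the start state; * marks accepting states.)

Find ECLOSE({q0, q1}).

{q0, q1, q2, q3}

Begin with {q0, q1}.
q1 →ε {q3}; add q3.
q3 →ε {q2}; add q2.
ε-closure = {q0, q1, q2, q3}.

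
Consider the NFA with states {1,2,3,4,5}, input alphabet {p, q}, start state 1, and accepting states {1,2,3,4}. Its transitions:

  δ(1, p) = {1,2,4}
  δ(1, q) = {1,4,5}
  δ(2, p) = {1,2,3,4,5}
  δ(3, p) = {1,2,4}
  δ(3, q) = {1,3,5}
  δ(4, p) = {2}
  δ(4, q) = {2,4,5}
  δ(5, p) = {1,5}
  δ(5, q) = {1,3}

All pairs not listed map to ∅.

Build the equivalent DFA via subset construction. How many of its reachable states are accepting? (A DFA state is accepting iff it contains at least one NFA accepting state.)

Start state of the DFA: {1}.
{1} --p--> {1,2,4}  [new]
{1} --q--> {1,4,5}  [new]
{1,2,4} --p--> {1,2,3,4,5}  [new]
{1,2,4} --q--> {1,2,4,5}  [new]
{1,4,5} --p--> {1,2,4,5}  [seen]
{1,4,5} --q--> {1,2,3,4,5}  [seen]
{1,2,3,4,5} --p--> {1,2,3,4,5}  [seen]
{1,2,3,4,5} --q--> {1,2,3,4,5}  [seen]
{1,2,4,5} --p--> {1,2,3,4,5}  [seen]
{1,2,4,5} --q--> {1,2,3,4,5}  [seen]
Reachable DFA states: {1}, {1,2,4}, {1,4,5}, {1,2,3,4,5}, {1,2,4,5}.
Accepting DFA states (contain an NFA accepting state): {1}, {1,2,4}, {1,4,5}, {1,2,3,4,5}, {1,2,4,5}.

5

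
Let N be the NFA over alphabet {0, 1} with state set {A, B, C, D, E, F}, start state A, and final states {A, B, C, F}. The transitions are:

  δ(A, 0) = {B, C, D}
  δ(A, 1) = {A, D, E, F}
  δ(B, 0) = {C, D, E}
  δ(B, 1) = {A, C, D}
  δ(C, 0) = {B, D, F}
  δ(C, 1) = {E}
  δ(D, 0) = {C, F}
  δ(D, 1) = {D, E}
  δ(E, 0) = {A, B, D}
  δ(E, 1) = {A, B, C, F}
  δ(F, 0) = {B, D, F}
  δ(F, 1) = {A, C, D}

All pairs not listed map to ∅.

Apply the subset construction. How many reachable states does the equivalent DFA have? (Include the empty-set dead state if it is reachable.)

8

Start state of the DFA: {A}.
{A} --0--> {B, C, D}  [new]
{A} --1--> {A, D, E, F}  [new]
{B, C, D} --0--> {B, C, D, E, F}  [new]
{B, C, D} --1--> {A, C, D, E}  [new]
{A, D, E, F} --0--> {A, B, C, D, F}  [new]
{A, D, E, F} --1--> {A, B, C, D, E, F}  [new]
{B, C, D, E, F} --0--> {A, B, C, D, E, F}  [seen]
{B, C, D, E, F} --1--> {A, B, C, D, E, F}  [seen]
{A, C, D, E} --0--> {A, B, C, D, F}  [seen]
{A, C, D, E} --1--> {A, B, C, D, E, F}  [seen]
{A, B, C, D, F} --0--> {B, C, D, E, F}  [seen]
{A, B, C, D, F} --1--> {A, C, D, E, F}  [new]
{A, B, C, D, E, F} --0--> {A, B, C, D, E, F}  [seen]
{A, B, C, D, E, F} --1--> {A, B, C, D, E, F}  [seen]
{A, C, D, E, F} --0--> {A, B, C, D, F}  [seen]
{A, C, D, E, F} --1--> {A, B, C, D, E, F}  [seen]
Reachable DFA states: {A}, {B, C, D}, {A, D, E, F}, {B, C, D, E, F}, {A, C, D, E}, {A, B, C, D, F}, {A, B, C, D, E, F}, {A, C, D, E, F}.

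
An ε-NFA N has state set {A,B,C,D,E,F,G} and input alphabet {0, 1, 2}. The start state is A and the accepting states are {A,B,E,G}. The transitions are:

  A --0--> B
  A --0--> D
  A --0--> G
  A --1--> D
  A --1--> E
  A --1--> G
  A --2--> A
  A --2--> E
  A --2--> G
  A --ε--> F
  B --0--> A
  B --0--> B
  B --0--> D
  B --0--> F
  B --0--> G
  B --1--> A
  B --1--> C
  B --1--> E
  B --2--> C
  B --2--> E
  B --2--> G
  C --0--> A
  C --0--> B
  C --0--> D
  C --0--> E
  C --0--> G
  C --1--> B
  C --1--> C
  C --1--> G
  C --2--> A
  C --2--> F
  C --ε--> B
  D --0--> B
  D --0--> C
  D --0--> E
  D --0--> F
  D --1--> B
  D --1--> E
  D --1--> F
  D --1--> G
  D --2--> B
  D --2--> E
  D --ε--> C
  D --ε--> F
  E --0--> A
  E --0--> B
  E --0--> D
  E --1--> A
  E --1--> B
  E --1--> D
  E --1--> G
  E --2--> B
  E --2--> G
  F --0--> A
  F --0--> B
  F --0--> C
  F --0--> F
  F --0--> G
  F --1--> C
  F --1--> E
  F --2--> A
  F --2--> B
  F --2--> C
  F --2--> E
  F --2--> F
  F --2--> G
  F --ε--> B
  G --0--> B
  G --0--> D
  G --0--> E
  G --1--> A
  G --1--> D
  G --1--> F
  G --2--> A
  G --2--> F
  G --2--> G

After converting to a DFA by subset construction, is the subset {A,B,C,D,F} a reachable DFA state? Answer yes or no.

no

Start state of the DFA: {A,B,F} (ε-closure of the NFA start).
{A,B,F} --0--> {A,B,C,D,F,G}  [new]
{A,B,F} --1--> {A,B,C,D,E,F,G}  [new]
{A,B,F} --2--> {A,B,C,E,F,G}  [new]
{A,B,C,D,F,G} --0--> {A,B,C,D,E,F,G}  [seen]
{A,B,C,D,F,G} --1--> {A,B,C,D,E,F,G}  [seen]
{A,B,C,D,F,G} --2--> {A,B,C,E,F,G}  [seen]
{A,B,C,D,E,F,G} --0--> {A,B,C,D,E,F,G}  [seen]
{A,B,C,D,E,F,G} --1--> {A,B,C,D,E,F,G}  [seen]
{A,B,C,D,E,F,G} --2--> {A,B,C,E,F,G}  [seen]
{A,B,C,E,F,G} --0--> {A,B,C,D,E,F,G}  [seen]
{A,B,C,E,F,G} --1--> {A,B,C,D,E,F,G}  [seen]
{A,B,C,E,F,G} --2--> {A,B,C,E,F,G}  [seen]
Reachable DFA states: {A,B,F}, {A,B,C,D,F,G}, {A,B,C,D,E,F,G}, {A,B,C,E,F,G}.
{A,B,C,D,F} is not among them.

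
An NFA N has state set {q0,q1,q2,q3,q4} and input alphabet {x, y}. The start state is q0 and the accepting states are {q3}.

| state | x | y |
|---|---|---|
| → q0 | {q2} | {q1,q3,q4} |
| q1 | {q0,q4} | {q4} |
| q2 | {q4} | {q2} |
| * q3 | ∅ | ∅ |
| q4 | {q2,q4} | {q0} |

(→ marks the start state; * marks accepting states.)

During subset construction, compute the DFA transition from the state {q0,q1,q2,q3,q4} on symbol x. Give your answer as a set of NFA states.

δ(q0,x) = {q2}; δ(q1,x) = {q0,q4}; δ(q2,x) = {q4}; δ(q3,x) = ∅; δ(q4,x) = {q2,q4}.
Union: {q0,q2,q4}.

{q0,q2,q4}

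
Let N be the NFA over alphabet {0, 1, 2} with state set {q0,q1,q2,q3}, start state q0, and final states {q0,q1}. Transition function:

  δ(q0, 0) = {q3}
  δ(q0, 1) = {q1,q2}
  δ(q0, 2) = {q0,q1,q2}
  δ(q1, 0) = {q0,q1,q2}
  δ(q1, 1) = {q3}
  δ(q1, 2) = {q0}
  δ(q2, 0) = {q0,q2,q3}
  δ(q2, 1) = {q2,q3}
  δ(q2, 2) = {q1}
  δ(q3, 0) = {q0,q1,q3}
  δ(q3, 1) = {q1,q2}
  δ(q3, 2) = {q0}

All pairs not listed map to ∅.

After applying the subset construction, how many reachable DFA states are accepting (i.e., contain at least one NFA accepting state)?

7

Start state of the DFA: {q0}.
{q0} --0--> {q3}  [new]
{q0} --1--> {q1,q2}  [new]
{q0} --2--> {q0,q1,q2}  [new]
{q3} --0--> {q0,q1,q3}  [new]
{q3} --1--> {q1,q2}  [seen]
{q3} --2--> {q0}  [seen]
{q1,q2} --0--> {q0,q1,q2,q3}  [new]
{q1,q2} --1--> {q2,q3}  [new]
{q1,q2} --2--> {q0,q1}  [new]
{q0,q1,q2} --0--> {q0,q1,q2,q3}  [seen]
{q0,q1,q2} --1--> {q1,q2,q3}  [new]
{q0,q1,q2} --2--> {q0,q1,q2}  [seen]
{q0,q1,q3} --0--> {q0,q1,q2,q3}  [seen]
{q0,q1,q3} --1--> {q1,q2,q3}  [seen]
{q0,q1,q3} --2--> {q0,q1,q2}  [seen]
{q0,q1,q2,q3} --0--> {q0,q1,q2,q3}  [seen]
{q0,q1,q2,q3} --1--> {q1,q2,q3}  [seen]
{q0,q1,q2,q3} --2--> {q0,q1,q2}  [seen]
{q2,q3} --0--> {q0,q1,q2,q3}  [seen]
{q2,q3} --1--> {q1,q2,q3}  [seen]
{q2,q3} --2--> {q0,q1}  [seen]
{q0,q1} --0--> {q0,q1,q2,q3}  [seen]
{q0,q1} --1--> {q1,q2,q3}  [seen]
{q0,q1} --2--> {q0,q1,q2}  [seen]
{q1,q2,q3} --0--> {q0,q1,q2,q3}  [seen]
{q1,q2,q3} --1--> {q1,q2,q3}  [seen]
{q1,q2,q3} --2--> {q0,q1}  [seen]
Reachable DFA states: {q0}, {q3}, {q1,q2}, {q0,q1,q2}, {q0,q1,q3}, {q0,q1,q2,q3}, {q2,q3}, {q0,q1}, {q1,q2,q3}.
Accepting DFA states (contain an NFA accepting state): {q0}, {q1,q2}, {q0,q1,q2}, {q0,q1,q3}, {q0,q1,q2,q3}, {q0,q1}, {q1,q2,q3}.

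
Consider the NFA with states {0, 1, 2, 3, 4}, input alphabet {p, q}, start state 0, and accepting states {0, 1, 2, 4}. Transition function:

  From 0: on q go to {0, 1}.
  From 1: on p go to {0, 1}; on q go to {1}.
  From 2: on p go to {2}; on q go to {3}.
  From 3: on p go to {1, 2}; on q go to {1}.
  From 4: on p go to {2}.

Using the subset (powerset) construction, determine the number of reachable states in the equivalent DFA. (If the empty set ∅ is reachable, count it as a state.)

3

Start state of the DFA: {0}.
{0} --p--> ∅  [new]
{0} --q--> {0, 1}  [new]
∅ --p--> ∅  [seen]
∅ --q--> ∅  [seen]
{0, 1} --p--> {0, 1}  [seen]
{0, 1} --q--> {0, 1}  [seen]
Reachable DFA states: {0}, ∅, {0, 1}.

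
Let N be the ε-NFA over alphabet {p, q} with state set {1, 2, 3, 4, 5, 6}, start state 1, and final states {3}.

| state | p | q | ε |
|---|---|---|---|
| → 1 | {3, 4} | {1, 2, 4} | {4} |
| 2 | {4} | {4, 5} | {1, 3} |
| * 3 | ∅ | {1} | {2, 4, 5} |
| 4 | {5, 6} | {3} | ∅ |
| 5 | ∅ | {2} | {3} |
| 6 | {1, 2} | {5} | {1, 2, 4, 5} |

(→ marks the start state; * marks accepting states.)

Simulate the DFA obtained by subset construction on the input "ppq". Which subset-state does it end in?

Start: {1, 4}.
δ(1,p) = {3, 4}; δ(4,p) = {5, 6}.
Union: {3, 4, 5, 6}.
ε-closure gives {1, 2, 3, 4, 5, 6}.
After p: {1, 2, 3, 4, 5, 6}.
δ(1,p) = {3, 4}; δ(2,p) = {4}; δ(3,p) = ∅; δ(4,p) = {5, 6}; δ(5,p) = ∅; δ(6,p) = {1, 2}.
Union: {1, 2, 3, 4, 5, 6}.
After p: {1, 2, 3, 4, 5, 6}.
δ(1,q) = {1, 2, 4}; δ(2,q) = {4, 5}; δ(3,q) = {1}; δ(4,q) = {3}; δ(5,q) = {2}; δ(6,q) = {5}.
Union: {1, 2, 3, 4, 5}.
After q: {1, 2, 3, 4, 5}.

{1, 2, 3, 4, 5}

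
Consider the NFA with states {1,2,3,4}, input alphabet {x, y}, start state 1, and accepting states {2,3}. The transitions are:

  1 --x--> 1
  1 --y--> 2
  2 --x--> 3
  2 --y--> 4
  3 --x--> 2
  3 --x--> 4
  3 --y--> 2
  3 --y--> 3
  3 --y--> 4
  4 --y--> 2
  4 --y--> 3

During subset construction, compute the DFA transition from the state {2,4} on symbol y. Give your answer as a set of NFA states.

{2,3,4}

δ(2,y) = {4}; δ(4,y) = {2,3}.
Union: {2,3,4}.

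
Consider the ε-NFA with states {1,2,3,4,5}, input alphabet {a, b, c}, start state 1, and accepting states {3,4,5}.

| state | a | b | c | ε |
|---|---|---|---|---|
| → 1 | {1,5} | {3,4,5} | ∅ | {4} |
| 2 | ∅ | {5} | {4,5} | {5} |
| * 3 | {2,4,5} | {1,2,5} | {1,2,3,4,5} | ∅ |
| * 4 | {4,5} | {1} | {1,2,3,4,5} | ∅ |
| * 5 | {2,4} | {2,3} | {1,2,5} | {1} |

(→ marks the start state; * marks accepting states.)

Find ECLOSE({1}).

Begin with {1}.
1 →ε {4}; add 4.
ε-closure = {1,4}.

{1,4}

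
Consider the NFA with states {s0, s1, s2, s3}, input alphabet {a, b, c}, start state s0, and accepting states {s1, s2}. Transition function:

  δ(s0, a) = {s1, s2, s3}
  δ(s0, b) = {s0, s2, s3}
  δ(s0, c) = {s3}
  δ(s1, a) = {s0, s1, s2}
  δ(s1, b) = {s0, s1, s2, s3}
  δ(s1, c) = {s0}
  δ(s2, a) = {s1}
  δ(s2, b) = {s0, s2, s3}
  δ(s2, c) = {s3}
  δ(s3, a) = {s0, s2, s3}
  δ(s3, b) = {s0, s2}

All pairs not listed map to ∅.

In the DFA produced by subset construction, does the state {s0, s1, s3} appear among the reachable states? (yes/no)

no

Start state of the DFA: {s0}.
{s0} --a--> {s1, s2, s3}  [new]
{s0} --b--> {s0, s2, s3}  [new]
{s0} --c--> {s3}  [new]
{s1, s2, s3} --a--> {s0, s1, s2, s3}  [new]
{s1, s2, s3} --b--> {s0, s1, s2, s3}  [seen]
{s1, s2, s3} --c--> {s0, s3}  [new]
{s0, s2, s3} --a--> {s0, s1, s2, s3}  [seen]
{s0, s2, s3} --b--> {s0, s2, s3}  [seen]
{s0, s2, s3} --c--> {s3}  [seen]
{s3} --a--> {s0, s2, s3}  [seen]
{s3} --b--> {s0, s2}  [new]
{s3} --c--> ∅  [new]
{s0, s1, s2, s3} --a--> {s0, s1, s2, s3}  [seen]
{s0, s1, s2, s3} --b--> {s0, s1, s2, s3}  [seen]
{s0, s1, s2, s3} --c--> {s0, s3}  [seen]
{s0, s3} --a--> {s0, s1, s2, s3}  [seen]
{s0, s3} --b--> {s0, s2, s3}  [seen]
{s0, s3} --c--> {s3}  [seen]
{s0, s2} --a--> {s1, s2, s3}  [seen]
{s0, s2} --b--> {s0, s2, s3}  [seen]
{s0, s2} --c--> {s3}  [seen]
∅ --a--> ∅  [seen]
∅ --b--> ∅  [seen]
∅ --c--> ∅  [seen]
Reachable DFA states: {s0}, {s1, s2, s3}, {s0, s2, s3}, {s3}, {s0, s1, s2, s3}, {s0, s3}, {s0, s2}, ∅.
{s0, s1, s3} is not among them.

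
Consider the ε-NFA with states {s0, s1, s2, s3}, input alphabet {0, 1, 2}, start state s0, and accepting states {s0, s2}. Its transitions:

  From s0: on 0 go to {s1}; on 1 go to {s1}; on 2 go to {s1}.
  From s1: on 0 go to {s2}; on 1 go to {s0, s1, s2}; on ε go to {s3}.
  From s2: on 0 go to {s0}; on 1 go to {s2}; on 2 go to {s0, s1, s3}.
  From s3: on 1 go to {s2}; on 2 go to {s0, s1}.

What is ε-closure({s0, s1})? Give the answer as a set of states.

{s0, s1, s3}

Begin with {s0, s1}.
s1 →ε {s3}; add s3.
ε-closure = {s0, s1, s3}.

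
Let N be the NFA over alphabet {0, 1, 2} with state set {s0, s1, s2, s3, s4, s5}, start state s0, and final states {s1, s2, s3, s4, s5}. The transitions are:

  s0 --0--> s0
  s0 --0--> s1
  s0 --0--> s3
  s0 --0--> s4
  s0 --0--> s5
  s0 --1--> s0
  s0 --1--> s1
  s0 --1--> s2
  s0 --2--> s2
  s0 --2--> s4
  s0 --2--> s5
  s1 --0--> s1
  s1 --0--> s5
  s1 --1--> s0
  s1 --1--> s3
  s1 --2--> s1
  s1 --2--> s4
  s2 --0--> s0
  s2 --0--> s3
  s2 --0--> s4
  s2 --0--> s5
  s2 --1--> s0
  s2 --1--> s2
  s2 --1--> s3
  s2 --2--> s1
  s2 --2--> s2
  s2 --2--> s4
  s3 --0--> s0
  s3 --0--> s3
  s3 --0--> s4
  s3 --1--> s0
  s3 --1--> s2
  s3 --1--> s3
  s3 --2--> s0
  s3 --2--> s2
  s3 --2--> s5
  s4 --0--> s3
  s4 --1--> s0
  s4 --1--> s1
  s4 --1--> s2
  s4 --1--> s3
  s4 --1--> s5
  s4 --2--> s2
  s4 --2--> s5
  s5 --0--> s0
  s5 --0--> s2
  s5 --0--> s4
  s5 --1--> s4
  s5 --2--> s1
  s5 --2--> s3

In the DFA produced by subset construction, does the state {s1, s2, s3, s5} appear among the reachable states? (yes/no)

Start state of the DFA: {s0}.
{s0} --0--> {s0, s1, s3, s4, s5}  [new]
{s0} --1--> {s0, s1, s2}  [new]
{s0} --2--> {s2, s4, s5}  [new]
{s0, s1, s3, s4, s5} --0--> {s0, s1, s2, s3, s4, s5}  [new]
{s0, s1, s3, s4, s5} --1--> {s0, s1, s2, s3, s4, s5}  [seen]
{s0, s1, s3, s4, s5} --2--> {s0, s1, s2, s3, s4, s5}  [seen]
{s0, s1, s2} --0--> {s0, s1, s3, s4, s5}  [seen]
{s0, s1, s2} --1--> {s0, s1, s2, s3}  [new]
{s0, s1, s2} --2--> {s1, s2, s4, s5}  [new]
{s2, s4, s5} --0--> {s0, s2, s3, s4, s5}  [new]
{s2, s4, s5} --1--> {s0, s1, s2, s3, s4, s5}  [seen]
{s2, s4, s5} --2--> {s1, s2, s3, s4, s5}  [new]
{s0, s1, s2, s3, s4, s5} --0--> {s0, s1, s2, s3, s4, s5}  [seen]
{s0, s1, s2, s3, s4, s5} --1--> {s0, s1, s2, s3, s4, s5}  [seen]
{s0, s1, s2, s3, s4, s5} --2--> {s0, s1, s2, s3, s4, s5}  [seen]
{s0, s1, s2, s3} --0--> {s0, s1, s3, s4, s5}  [seen]
{s0, s1, s2, s3} --1--> {s0, s1, s2, s3}  [seen]
{s0, s1, s2, s3} --2--> {s0, s1, s2, s4, s5}  [new]
{s1, s2, s4, s5} --0--> {s0, s1, s2, s3, s4, s5}  [seen]
{s1, s2, s4, s5} --1--> {s0, s1, s2, s3, s4, s5}  [seen]
{s1, s2, s4, s5} --2--> {s1, s2, s3, s4, s5}  [seen]
{s0, s2, s3, s4, s5} --0--> {s0, s1, s2, s3, s4, s5}  [seen]
{s0, s2, s3, s4, s5} --1--> {s0, s1, s2, s3, s4, s5}  [seen]
{s0, s2, s3, s4, s5} --2--> {s0, s1, s2, s3, s4, s5}  [seen]
{s1, s2, s3, s4, s5} --0--> {s0, s1, s2, s3, s4, s5}  [seen]
{s1, s2, s3, s4, s5} --1--> {s0, s1, s2, s3, s4, s5}  [seen]
{s1, s2, s3, s4, s5} --2--> {s0, s1, s2, s3, s4, s5}  [seen]
{s0, s1, s2, s4, s5} --0--> {s0, s1, s2, s3, s4, s5}  [seen]
{s0, s1, s2, s4, s5} --1--> {s0, s1, s2, s3, s4, s5}  [seen]
{s0, s1, s2, s4, s5} --2--> {s1, s2, s3, s4, s5}  [seen]
Reachable DFA states: {s0}, {s0, s1, s3, s4, s5}, {s0, s1, s2}, {s2, s4, s5}, {s0, s1, s2, s3, s4, s5}, {s0, s1, s2, s3}, {s1, s2, s4, s5}, {s0, s2, s3, s4, s5}, {s1, s2, s3, s4, s5}, {s0, s1, s2, s4, s5}.
{s1, s2, s3, s5} is not among them.

no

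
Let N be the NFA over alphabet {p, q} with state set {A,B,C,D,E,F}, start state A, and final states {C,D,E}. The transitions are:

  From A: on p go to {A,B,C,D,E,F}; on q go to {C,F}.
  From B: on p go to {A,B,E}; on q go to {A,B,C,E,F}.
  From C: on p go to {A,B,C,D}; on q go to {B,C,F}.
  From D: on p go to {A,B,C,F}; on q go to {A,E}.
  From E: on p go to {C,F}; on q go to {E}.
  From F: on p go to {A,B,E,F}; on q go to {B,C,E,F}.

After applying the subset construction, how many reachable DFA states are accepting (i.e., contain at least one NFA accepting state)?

4

Start state of the DFA: {A}.
{A} --p--> {A,B,C,D,E,F}  [new]
{A} --q--> {C,F}  [new]
{A,B,C,D,E,F} --p--> {A,B,C,D,E,F}  [seen]
{A,B,C,D,E,F} --q--> {A,B,C,E,F}  [new]
{C,F} --p--> {A,B,C,D,E,F}  [seen]
{C,F} --q--> {B,C,E,F}  [new]
{A,B,C,E,F} --p--> {A,B,C,D,E,F}  [seen]
{A,B,C,E,F} --q--> {A,B,C,E,F}  [seen]
{B,C,E,F} --p--> {A,B,C,D,E,F}  [seen]
{B,C,E,F} --q--> {A,B,C,E,F}  [seen]
Reachable DFA states: {A}, {A,B,C,D,E,F}, {C,F}, {A,B,C,E,F}, {B,C,E,F}.
Accepting DFA states (contain an NFA accepting state): {A,B,C,D,E,F}, {C,F}, {A,B,C,E,F}, {B,C,E,F}.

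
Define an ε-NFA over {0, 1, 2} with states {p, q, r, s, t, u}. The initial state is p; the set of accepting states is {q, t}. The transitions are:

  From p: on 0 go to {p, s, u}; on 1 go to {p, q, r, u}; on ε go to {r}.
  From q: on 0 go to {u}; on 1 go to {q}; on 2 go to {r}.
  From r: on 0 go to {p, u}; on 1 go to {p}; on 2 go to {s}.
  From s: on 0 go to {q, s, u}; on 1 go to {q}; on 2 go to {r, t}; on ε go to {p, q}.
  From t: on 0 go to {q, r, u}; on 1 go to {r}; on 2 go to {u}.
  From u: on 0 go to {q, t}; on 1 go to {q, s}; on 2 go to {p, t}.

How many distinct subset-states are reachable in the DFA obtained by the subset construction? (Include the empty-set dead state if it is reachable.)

6

Start state of the DFA: {p, r} (ε-closure of the NFA start).
{p, r} --0--> {p, q, r, s, u}  [new]
{p, r} --1--> {p, q, r, u}  [new]
{p, r} --2--> {p, q, r, s}  [new]
{p, q, r, s, u} --0--> {p, q, r, s, t, u}  [new]
{p, q, r, s, u} --1--> {p, q, r, s, u}  [seen]
{p, q, r, s, u} --2--> {p, q, r, s, t}  [new]
{p, q, r, u} --0--> {p, q, r, s, t, u}  [seen]
{p, q, r, u} --1--> {p, q, r, s, u}  [seen]
{p, q, r, u} --2--> {p, q, r, s, t}  [seen]
{p, q, r, s} --0--> {p, q, r, s, u}  [seen]
{p, q, r, s} --1--> {p, q, r, u}  [seen]
{p, q, r, s} --2--> {p, q, r, s, t}  [seen]
{p, q, r, s, t, u} --0--> {p, q, r, s, t, u}  [seen]
{p, q, r, s, t, u} --1--> {p, q, r, s, u}  [seen]
{p, q, r, s, t, u} --2--> {p, q, r, s, t, u}  [seen]
{p, q, r, s, t} --0--> {p, q, r, s, u}  [seen]
{p, q, r, s, t} --1--> {p, q, r, u}  [seen]
{p, q, r, s, t} --2--> {p, q, r, s, t, u}  [seen]
Reachable DFA states: {p, r}, {p, q, r, s, u}, {p, q, r, u}, {p, q, r, s}, {p, q, r, s, t, u}, {p, q, r, s, t}.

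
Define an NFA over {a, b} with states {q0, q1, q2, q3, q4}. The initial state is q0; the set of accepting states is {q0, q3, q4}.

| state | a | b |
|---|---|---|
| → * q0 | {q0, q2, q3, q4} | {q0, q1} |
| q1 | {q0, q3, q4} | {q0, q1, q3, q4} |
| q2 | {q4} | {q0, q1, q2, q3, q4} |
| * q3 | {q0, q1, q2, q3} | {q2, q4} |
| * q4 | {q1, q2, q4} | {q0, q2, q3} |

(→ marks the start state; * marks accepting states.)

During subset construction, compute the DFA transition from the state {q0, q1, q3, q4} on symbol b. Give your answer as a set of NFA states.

{q0, q1, q2, q3, q4}

δ(q0,b) = {q0, q1}; δ(q1,b) = {q0, q1, q3, q4}; δ(q3,b) = {q2, q4}; δ(q4,b) = {q0, q2, q3}.
Union: {q0, q1, q2, q3, q4}.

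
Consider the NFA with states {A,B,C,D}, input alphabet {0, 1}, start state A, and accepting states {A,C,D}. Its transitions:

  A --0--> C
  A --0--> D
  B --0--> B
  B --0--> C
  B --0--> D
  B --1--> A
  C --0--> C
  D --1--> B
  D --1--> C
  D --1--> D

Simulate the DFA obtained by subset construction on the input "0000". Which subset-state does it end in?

{C}

Start: {A}.
δ(A,0) = {C,D}.
Union: {C,D}.
After 0: {C,D}.
δ(C,0) = {C}; δ(D,0) = ∅.
Union: {C}.
After 0: {C}.
δ(C,0) = {C}.
Union: {C}.
After 0: {C}.
δ(C,0) = {C}.
Union: {C}.
After 0: {C}.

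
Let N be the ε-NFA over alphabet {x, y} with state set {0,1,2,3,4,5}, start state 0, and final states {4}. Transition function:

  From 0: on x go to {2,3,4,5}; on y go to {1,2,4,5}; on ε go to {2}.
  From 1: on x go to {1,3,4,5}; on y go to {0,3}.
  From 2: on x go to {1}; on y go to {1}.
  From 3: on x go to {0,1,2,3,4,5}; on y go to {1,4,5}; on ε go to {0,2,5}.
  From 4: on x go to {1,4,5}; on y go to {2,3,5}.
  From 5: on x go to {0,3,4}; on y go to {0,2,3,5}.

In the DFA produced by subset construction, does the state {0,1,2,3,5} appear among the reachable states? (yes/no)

yes

Start state of the DFA: {0,2} (ε-closure of the NFA start).
{0,2} --x--> {0,1,2,3,4,5}  [new]
{0,2} --y--> {1,2,4,5}  [new]
{0,1,2,3,4,5} --x--> {0,1,2,3,4,5}  [seen]
{0,1,2,3,4,5} --y--> {0,1,2,3,4,5}  [seen]
{1,2,4,5} --x--> {0,1,2,3,4,5}  [seen]
{1,2,4,5} --y--> {0,1,2,3,5}  [new]
{0,1,2,3,5} --x--> {0,1,2,3,4,5}  [seen]
{0,1,2,3,5} --y--> {0,1,2,3,4,5}  [seen]
Reachable DFA states: {0,2}, {0,1,2,3,4,5}, {1,2,4,5}, {0,1,2,3,5}.
{0,1,2,3,5} is among them.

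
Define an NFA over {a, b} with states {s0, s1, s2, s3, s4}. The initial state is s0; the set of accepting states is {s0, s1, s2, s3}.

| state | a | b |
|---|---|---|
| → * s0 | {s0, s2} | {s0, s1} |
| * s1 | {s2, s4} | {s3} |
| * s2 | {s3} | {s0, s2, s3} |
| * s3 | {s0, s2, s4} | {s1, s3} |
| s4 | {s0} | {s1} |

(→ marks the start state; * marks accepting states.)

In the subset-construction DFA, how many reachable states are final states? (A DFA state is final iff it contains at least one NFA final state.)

Start state of the DFA: {s0}.
{s0} --a--> {s0, s2}  [new]
{s0} --b--> {s0, s1}  [new]
{s0, s2} --a--> {s0, s2, s3}  [new]
{s0, s2} --b--> {s0, s1, s2, s3}  [new]
{s0, s1} --a--> {s0, s2, s4}  [new]
{s0, s1} --b--> {s0, s1, s3}  [new]
{s0, s2, s3} --a--> {s0, s2, s3, s4}  [new]
{s0, s2, s3} --b--> {s0, s1, s2, s3}  [seen]
{s0, s1, s2, s3} --a--> {s0, s2, s3, s4}  [seen]
{s0, s1, s2, s3} --b--> {s0, s1, s2, s3}  [seen]
{s0, s2, s4} --a--> {s0, s2, s3}  [seen]
{s0, s2, s4} --b--> {s0, s1, s2, s3}  [seen]
{s0, s1, s3} --a--> {s0, s2, s4}  [seen]
{s0, s1, s3} --b--> {s0, s1, s3}  [seen]
{s0, s2, s3, s4} --a--> {s0, s2, s3, s4}  [seen]
{s0, s2, s3, s4} --b--> {s0, s1, s2, s3}  [seen]
Reachable DFA states: {s0}, {s0, s2}, {s0, s1}, {s0, s2, s3}, {s0, s1, s2, s3}, {s0, s2, s4}, {s0, s1, s3}, {s0, s2, s3, s4}.
Accepting DFA states (contain an NFA accepting state): {s0}, {s0, s2}, {s0, s1}, {s0, s2, s3}, {s0, s1, s2, s3}, {s0, s2, s4}, {s0, s1, s3}, {s0, s2, s3, s4}.

8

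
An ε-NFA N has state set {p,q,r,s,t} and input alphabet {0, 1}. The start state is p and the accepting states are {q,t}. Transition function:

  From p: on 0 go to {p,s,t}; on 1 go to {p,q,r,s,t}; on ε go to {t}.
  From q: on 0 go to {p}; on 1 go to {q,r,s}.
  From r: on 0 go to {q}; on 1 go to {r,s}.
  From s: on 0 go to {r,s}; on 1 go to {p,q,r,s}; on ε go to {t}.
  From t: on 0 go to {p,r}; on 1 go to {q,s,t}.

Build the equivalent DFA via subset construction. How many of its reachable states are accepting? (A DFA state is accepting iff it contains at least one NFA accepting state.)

Start state of the DFA: {p,t} (ε-closure of the NFA start).
{p,t} --0--> {p,r,s,t}  [new]
{p,t} --1--> {p,q,r,s,t}  [new]
{p,r,s,t} --0--> {p,q,r,s,t}  [seen]
{p,r,s,t} --1--> {p,q,r,s,t}  [seen]
{p,q,r,s,t} --0--> {p,q,r,s,t}  [seen]
{p,q,r,s,t} --1--> {p,q,r,s,t}  [seen]
Reachable DFA states: {p,t}, {p,r,s,t}, {p,q,r,s,t}.
Accepting DFA states (contain an NFA accepting state): {p,t}, {p,r,s,t}, {p,q,r,s,t}.

3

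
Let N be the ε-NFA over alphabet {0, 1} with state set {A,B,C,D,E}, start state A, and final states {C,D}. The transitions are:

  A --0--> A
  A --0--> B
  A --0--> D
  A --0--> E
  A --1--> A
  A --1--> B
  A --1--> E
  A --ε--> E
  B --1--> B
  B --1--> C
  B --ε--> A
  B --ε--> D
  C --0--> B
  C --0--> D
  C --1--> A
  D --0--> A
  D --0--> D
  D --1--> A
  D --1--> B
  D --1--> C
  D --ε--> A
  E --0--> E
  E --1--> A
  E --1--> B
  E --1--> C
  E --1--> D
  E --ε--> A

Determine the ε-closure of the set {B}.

Begin with {B}.
B →ε {A,D}; add A, D.
A →ε {E}; add E.
ε-closure = {A,B,D,E}.

{A,B,D,E}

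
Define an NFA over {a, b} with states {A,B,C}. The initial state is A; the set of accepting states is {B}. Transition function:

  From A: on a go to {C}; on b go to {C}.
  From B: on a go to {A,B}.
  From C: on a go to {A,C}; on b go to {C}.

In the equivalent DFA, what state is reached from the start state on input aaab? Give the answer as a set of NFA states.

{C}

Start: {A}.
δ(A,a) = {C}.
Union: {C}.
After a: {C}.
δ(C,a) = {A,C}.
Union: {A,C}.
After a: {A,C}.
δ(A,a) = {C}; δ(C,a) = {A,C}.
Union: {A,C}.
After a: {A,C}.
δ(A,b) = {C}; δ(C,b) = {C}.
Union: {C}.
After b: {C}.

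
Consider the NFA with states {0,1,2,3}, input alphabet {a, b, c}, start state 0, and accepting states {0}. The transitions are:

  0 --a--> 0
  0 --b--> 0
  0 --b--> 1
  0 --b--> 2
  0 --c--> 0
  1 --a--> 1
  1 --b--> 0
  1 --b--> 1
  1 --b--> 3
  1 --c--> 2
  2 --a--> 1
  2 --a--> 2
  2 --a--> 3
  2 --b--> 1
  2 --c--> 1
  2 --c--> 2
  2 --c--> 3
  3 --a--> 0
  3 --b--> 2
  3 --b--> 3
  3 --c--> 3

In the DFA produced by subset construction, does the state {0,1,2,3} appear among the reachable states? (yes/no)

yes

Start state of the DFA: {0}.
{0} --a--> {0}  [seen]
{0} --b--> {0,1,2}  [new]
{0} --c--> {0}  [seen]
{0,1,2} --a--> {0,1,2,3}  [new]
{0,1,2} --b--> {0,1,2,3}  [seen]
{0,1,2} --c--> {0,1,2,3}  [seen]
{0,1,2,3} --a--> {0,1,2,3}  [seen]
{0,1,2,3} --b--> {0,1,2,3}  [seen]
{0,1,2,3} --c--> {0,1,2,3}  [seen]
Reachable DFA states: {0}, {0,1,2}, {0,1,2,3}.
{0,1,2,3} is among them.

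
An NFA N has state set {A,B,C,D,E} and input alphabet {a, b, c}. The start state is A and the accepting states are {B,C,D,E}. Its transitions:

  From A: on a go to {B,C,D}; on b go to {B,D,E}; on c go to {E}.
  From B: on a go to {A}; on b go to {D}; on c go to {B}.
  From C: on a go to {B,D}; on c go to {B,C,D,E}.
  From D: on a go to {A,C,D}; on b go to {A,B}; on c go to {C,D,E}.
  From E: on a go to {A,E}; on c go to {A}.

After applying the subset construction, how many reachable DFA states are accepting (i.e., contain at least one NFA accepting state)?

10

Start state of the DFA: {A}.
{A} --a--> {B,C,D}  [new]
{A} --b--> {B,D,E}  [new]
{A} --c--> {E}  [new]
{B,C,D} --a--> {A,B,C,D}  [new]
{B,C,D} --b--> {A,B,D}  [new]
{B,C,D} --c--> {B,C,D,E}  [new]
{B,D,E} --a--> {A,C,D,E}  [new]
{B,D,E} --b--> {A,B,D}  [seen]
{B,D,E} --c--> {A,B,C,D,E}  [new]
{E} --a--> {A,E}  [new]
{E} --b--> ∅  [new]
{E} --c--> {A}  [seen]
{A,B,C,D} --a--> {A,B,C,D}  [seen]
{A,B,C,D} --b--> {A,B,D,E}  [new]
{A,B,C,D} --c--> {B,C,D,E}  [seen]
{A,B,D} --a--> {A,B,C,D}  [seen]
{A,B,D} --b--> {A,B,D,E}  [seen]
{A,B,D} --c--> {B,C,D,E}  [seen]
{B,C,D,E} --a--> {A,B,C,D,E}  [seen]
{B,C,D,E} --b--> {A,B,D}  [seen]
{B,C,D,E} --c--> {A,B,C,D,E}  [seen]
{A,C,D,E} --a--> {A,B,C,D,E}  [seen]
{A,C,D,E} --b--> {A,B,D,E}  [seen]
{A,C,D,E} --c--> {A,B,C,D,E}  [seen]
{A,B,C,D,E} --a--> {A,B,C,D,E}  [seen]
{A,B,C,D,E} --b--> {A,B,D,E}  [seen]
{A,B,C,D,E} --c--> {A,B,C,D,E}  [seen]
{A,E} --a--> {A,B,C,D,E}  [seen]
{A,E} --b--> {B,D,E}  [seen]
{A,E} --c--> {A,E}  [seen]
∅ --a--> ∅  [seen]
∅ --b--> ∅  [seen]
∅ --c--> ∅  [seen]
{A,B,D,E} --a--> {A,B,C,D,E}  [seen]
{A,B,D,E} --b--> {A,B,D,E}  [seen]
{A,B,D,E} --c--> {A,B,C,D,E}  [seen]
Reachable DFA states: {A}, {B,C,D}, {B,D,E}, {E}, {A,B,C,D}, {A,B,D}, {B,C,D,E}, {A,C,D,E}, {A,B,C,D,E}, {A,E}, ∅, {A,B,D,E}.
Accepting DFA states (contain an NFA accepting state): {B,C,D}, {B,D,E}, {E}, {A,B,C,D}, {A,B,D}, {B,C,D,E}, {A,C,D,E}, {A,B,C,D,E}, {A,E}, {A,B,D,E}.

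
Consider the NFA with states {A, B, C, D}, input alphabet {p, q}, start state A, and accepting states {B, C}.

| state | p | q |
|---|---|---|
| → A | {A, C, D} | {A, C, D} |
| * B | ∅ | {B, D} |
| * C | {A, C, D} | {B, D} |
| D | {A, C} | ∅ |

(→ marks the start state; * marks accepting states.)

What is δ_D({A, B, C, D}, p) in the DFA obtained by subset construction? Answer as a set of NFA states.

δ(A,p) = {A, C, D}; δ(B,p) = ∅; δ(C,p) = {A, C, D}; δ(D,p) = {A, C}.
Union: {A, C, D}.

{A, C, D}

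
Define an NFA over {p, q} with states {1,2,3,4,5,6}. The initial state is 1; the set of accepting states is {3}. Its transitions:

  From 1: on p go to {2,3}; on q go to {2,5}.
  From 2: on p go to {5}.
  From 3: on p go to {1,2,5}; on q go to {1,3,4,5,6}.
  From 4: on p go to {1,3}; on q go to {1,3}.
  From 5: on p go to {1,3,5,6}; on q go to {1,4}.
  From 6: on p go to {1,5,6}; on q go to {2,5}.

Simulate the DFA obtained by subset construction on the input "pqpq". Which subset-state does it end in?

Start: {1}.
δ(1,p) = {2,3}.
Union: {2,3}.
After p: {2,3}.
δ(2,q) = ∅; δ(3,q) = {1,3,4,5,6}.
Union: {1,3,4,5,6}.
After q: {1,3,4,5,6}.
δ(1,p) = {2,3}; δ(3,p) = {1,2,5}; δ(4,p) = {1,3}; δ(5,p) = {1,3,5,6}; δ(6,p) = {1,5,6}.
Union: {1,2,3,5,6}.
After p: {1,2,3,5,6}.
δ(1,q) = {2,5}; δ(2,q) = ∅; δ(3,q) = {1,3,4,5,6}; δ(5,q) = {1,4}; δ(6,q) = {2,5}.
Union: {1,2,3,4,5,6}.
After q: {1,2,3,4,5,6}.

{1,2,3,4,5,6}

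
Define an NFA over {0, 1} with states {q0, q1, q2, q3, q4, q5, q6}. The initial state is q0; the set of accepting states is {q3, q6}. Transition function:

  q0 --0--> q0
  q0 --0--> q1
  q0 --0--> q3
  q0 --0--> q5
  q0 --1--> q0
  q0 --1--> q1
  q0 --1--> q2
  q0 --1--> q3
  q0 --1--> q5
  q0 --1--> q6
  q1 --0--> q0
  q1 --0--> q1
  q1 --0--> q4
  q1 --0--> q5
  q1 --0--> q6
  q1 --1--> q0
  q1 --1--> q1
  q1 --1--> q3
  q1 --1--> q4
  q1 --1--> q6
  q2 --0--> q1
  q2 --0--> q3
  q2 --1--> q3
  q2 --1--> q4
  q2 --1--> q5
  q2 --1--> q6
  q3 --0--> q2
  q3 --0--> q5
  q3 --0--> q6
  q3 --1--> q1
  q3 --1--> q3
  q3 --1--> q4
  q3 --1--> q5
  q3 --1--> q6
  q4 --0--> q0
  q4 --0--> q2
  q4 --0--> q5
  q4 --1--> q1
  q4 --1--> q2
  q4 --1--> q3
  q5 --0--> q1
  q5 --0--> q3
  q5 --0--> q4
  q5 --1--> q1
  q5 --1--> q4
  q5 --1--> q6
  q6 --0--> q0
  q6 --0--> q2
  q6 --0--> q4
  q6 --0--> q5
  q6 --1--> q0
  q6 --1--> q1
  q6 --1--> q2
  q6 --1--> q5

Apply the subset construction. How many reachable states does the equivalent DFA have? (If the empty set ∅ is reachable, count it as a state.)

4

Start state of the DFA: {q0}.
{q0} --0--> {q0, q1, q3, q5}  [new]
{q0} --1--> {q0, q1, q2, q3, q5, q6}  [new]
{q0, q1, q3, q5} --0--> {q0, q1, q2, q3, q4, q5, q6}  [new]
{q0, q1, q3, q5} --1--> {q0, q1, q2, q3, q4, q5, q6}  [seen]
{q0, q1, q2, q3, q5, q6} --0--> {q0, q1, q2, q3, q4, q5, q6}  [seen]
{q0, q1, q2, q3, q5, q6} --1--> {q0, q1, q2, q3, q4, q5, q6}  [seen]
{q0, q1, q2, q3, q4, q5, q6} --0--> {q0, q1, q2, q3, q4, q5, q6}  [seen]
{q0, q1, q2, q3, q4, q5, q6} --1--> {q0, q1, q2, q3, q4, q5, q6}  [seen]
Reachable DFA states: {q0}, {q0, q1, q3, q5}, {q0, q1, q2, q3, q5, q6}, {q0, q1, q2, q3, q4, q5, q6}.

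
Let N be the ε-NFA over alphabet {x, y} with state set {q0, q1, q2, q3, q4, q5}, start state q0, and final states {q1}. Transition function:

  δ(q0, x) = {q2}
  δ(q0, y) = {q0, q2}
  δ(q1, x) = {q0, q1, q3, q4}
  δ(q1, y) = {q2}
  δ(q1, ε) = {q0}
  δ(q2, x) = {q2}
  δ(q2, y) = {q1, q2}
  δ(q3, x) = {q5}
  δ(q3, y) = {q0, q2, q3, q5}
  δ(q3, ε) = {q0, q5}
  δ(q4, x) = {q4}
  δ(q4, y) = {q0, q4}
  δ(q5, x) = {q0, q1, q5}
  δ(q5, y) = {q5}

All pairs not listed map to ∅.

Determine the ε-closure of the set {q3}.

{q0, q3, q5}

Begin with {q3}.
q3 →ε {q0, q5}; add q0, q5.
ε-closure = {q0, q3, q5}.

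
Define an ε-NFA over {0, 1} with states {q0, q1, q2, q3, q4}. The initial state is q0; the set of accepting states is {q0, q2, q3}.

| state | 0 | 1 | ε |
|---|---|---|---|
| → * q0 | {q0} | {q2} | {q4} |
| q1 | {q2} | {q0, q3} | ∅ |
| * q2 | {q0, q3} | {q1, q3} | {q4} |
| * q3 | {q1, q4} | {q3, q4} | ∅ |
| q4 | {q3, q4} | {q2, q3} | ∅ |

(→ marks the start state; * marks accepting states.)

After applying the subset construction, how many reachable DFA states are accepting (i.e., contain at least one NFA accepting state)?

Start state of the DFA: {q0, q4} (ε-closure of the NFA start).
{q0, q4} --0--> {q0, q3, q4}  [new]
{q0, q4} --1--> {q2, q3, q4}  [new]
{q0, q3, q4} --0--> {q0, q1, q3, q4}  [new]
{q0, q3, q4} --1--> {q2, q3, q4}  [seen]
{q2, q3, q4} --0--> {q0, q1, q3, q4}  [seen]
{q2, q3, q4} --1--> {q1, q2, q3, q4}  [new]
{q0, q1, q3, q4} --0--> {q0, q1, q2, q3, q4}  [new]
{q0, q1, q3, q4} --1--> {q0, q2, q3, q4}  [new]
{q1, q2, q3, q4} --0--> {q0, q1, q2, q3, q4}  [seen]
{q1, q2, q3, q4} --1--> {q0, q1, q2, q3, q4}  [seen]
{q0, q1, q2, q3, q4} --0--> {q0, q1, q2, q3, q4}  [seen]
{q0, q1, q2, q3, q4} --1--> {q0, q1, q2, q3, q4}  [seen]
{q0, q2, q3, q4} --0--> {q0, q1, q3, q4}  [seen]
{q0, q2, q3, q4} --1--> {q1, q2, q3, q4}  [seen]
Reachable DFA states: {q0, q4}, {q0, q3, q4}, {q2, q3, q4}, {q0, q1, q3, q4}, {q1, q2, q3, q4}, {q0, q1, q2, q3, q4}, {q0, q2, q3, q4}.
Accepting DFA states (contain an NFA accepting state): {q0, q4}, {q0, q3, q4}, {q2, q3, q4}, {q0, q1, q3, q4}, {q1, q2, q3, q4}, {q0, q1, q2, q3, q4}, {q0, q2, q3, q4}.

7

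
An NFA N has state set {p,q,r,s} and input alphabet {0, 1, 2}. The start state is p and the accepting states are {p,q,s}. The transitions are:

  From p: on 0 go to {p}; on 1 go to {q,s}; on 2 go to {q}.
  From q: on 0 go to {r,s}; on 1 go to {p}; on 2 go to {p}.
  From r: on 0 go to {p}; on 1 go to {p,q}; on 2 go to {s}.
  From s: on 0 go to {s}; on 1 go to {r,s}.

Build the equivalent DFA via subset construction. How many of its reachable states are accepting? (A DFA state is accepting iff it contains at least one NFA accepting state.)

Start state of the DFA: {p}.
{p} --0--> {p}  [seen]
{p} --1--> {q,s}  [new]
{p} --2--> {q}  [new]
{q,s} --0--> {r,s}  [new]
{q,s} --1--> {p,r,s}  [new]
{q,s} --2--> {p}  [seen]
{q} --0--> {r,s}  [seen]
{q} --1--> {p}  [seen]
{q} --2--> {p}  [seen]
{r,s} --0--> {p,s}  [new]
{r,s} --1--> {p,q,r,s}  [new]
{r,s} --2--> {s}  [new]
{p,r,s} --0--> {p,s}  [seen]
{p,r,s} --1--> {p,q,r,s}  [seen]
{p,r,s} --2--> {q,s}  [seen]
{p,s} --0--> {p,s}  [seen]
{p,s} --1--> {q,r,s}  [new]
{p,s} --2--> {q}  [seen]
{p,q,r,s} --0--> {p,r,s}  [seen]
{p,q,r,s} --1--> {p,q,r,s}  [seen]
{p,q,r,s} --2--> {p,q,s}  [new]
{s} --0--> {s}  [seen]
{s} --1--> {r,s}  [seen]
{s} --2--> ∅  [new]
{q,r,s} --0--> {p,r,s}  [seen]
{q,r,s} --1--> {p,q,r,s}  [seen]
{q,r,s} --2--> {p,s}  [seen]
{p,q,s} --0--> {p,r,s}  [seen]
{p,q,s} --1--> {p,q,r,s}  [seen]
{p,q,s} --2--> {p,q}  [new]
∅ --0--> ∅  [seen]
∅ --1--> ∅  [seen]
∅ --2--> ∅  [seen]
{p,q} --0--> {p,r,s}  [seen]
{p,q} --1--> {p,q,s}  [seen]
{p,q} --2--> {p,q}  [seen]
Reachable DFA states: {p}, {q,s}, {q}, {r,s}, {p,r,s}, {p,s}, {p,q,r,s}, {s}, {q,r,s}, {p,q,s}, ∅, {p,q}.
Accepting DFA states (contain an NFA accepting state): {p}, {q,s}, {q}, {r,s}, {p,r,s}, {p,s}, {p,q,r,s}, {s}, {q,r,s}, {p,q,s}, {p,q}.

11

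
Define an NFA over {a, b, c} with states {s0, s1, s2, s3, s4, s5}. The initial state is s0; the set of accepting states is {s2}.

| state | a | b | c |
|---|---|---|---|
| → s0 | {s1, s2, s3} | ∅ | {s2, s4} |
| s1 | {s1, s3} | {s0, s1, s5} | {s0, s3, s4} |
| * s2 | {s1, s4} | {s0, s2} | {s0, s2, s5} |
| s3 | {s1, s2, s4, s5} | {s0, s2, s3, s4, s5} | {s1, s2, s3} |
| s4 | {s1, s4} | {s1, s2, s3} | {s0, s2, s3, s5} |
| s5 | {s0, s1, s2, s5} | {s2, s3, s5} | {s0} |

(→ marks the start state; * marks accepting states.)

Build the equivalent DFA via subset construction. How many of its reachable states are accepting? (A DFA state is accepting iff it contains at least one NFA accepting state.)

Start state of the DFA: {s0}.
{s0} --a--> {s1, s2, s3}  [new]
{s0} --b--> ∅  [new]
{s0} --c--> {s2, s4}  [new]
{s1, s2, s3} --a--> {s1, s2, s3, s4, s5}  [new]
{s1, s2, s3} --b--> {s0, s1, s2, s3, s4, s5}  [new]
{s1, s2, s3} --c--> {s0, s1, s2, s3, s4, s5}  [seen]
∅ --a--> ∅  [seen]
∅ --b--> ∅  [seen]
∅ --c--> ∅  [seen]
{s2, s4} --a--> {s1, s4}  [new]
{s2, s4} --b--> {s0, s1, s2, s3}  [new]
{s2, s4} --c--> {s0, s2, s3, s5}  [new]
{s1, s2, s3, s4, s5} --a--> {s0, s1, s2, s3, s4, s5}  [seen]
{s1, s2, s3, s4, s5} --b--> {s0, s1, s2, s3, s4, s5}  [seen]
{s1, s2, s3, s4, s5} --c--> {s0, s1, s2, s3, s4, s5}  [seen]
{s0, s1, s2, s3, s4, s5} --a--> {s0, s1, s2, s3, s4, s5}  [seen]
{s0, s1, s2, s3, s4, s5} --b--> {s0, s1, s2, s3, s4, s5}  [seen]
{s0, s1, s2, s3, s4, s5} --c--> {s0, s1, s2, s3, s4, s5}  [seen]
{s1, s4} --a--> {s1, s3, s4}  [new]
{s1, s4} --b--> {s0, s1, s2, s3, s5}  [new]
{s1, s4} --c--> {s0, s2, s3, s4, s5}  [new]
{s0, s1, s2, s3} --a--> {s1, s2, s3, s4, s5}  [seen]
{s0, s1, s2, s3} --b--> {s0, s1, s2, s3, s4, s5}  [seen]
{s0, s1, s2, s3} --c--> {s0, s1, s2, s3, s4, s5}  [seen]
{s0, s2, s3, s5} --a--> {s0, s1, s2, s3, s4, s5}  [seen]
{s0, s2, s3, s5} --b--> {s0, s2, s3, s4, s5}  [seen]
{s0, s2, s3, s5} --c--> {s0, s1, s2, s3, s4, s5}  [seen]
{s1, s3, s4} --a--> {s1, s2, s3, s4, s5}  [seen]
{s1, s3, s4} --b--> {s0, s1, s2, s3, s4, s5}  [seen]
{s1, s3, s4} --c--> {s0, s1, s2, s3, s4, s5}  [seen]
{s0, s1, s2, s3, s5} --a--> {s0, s1, s2, s3, s4, s5}  [seen]
{s0, s1, s2, s3, s5} --b--> {s0, s1, s2, s3, s4, s5}  [seen]
{s0, s1, s2, s3, s5} --c--> {s0, s1, s2, s3, s4, s5}  [seen]
{s0, s2, s3, s4, s5} --a--> {s0, s1, s2, s3, s4, s5}  [seen]
{s0, s2, s3, s4, s5} --b--> {s0, s1, s2, s3, s4, s5}  [seen]
{s0, s2, s3, s4, s5} --c--> {s0, s1, s2, s3, s4, s5}  [seen]
Reachable DFA states: {s0}, {s1, s2, s3}, ∅, {s2, s4}, {s1, s2, s3, s4, s5}, {s0, s1, s2, s3, s4, s5}, {s1, s4}, {s0, s1, s2, s3}, {s0, s2, s3, s5}, {s1, s3, s4}, {s0, s1, s2, s3, s5}, {s0, s2, s3, s4, s5}.
Accepting DFA states (contain an NFA accepting state): {s1, s2, s3}, {s2, s4}, {s1, s2, s3, s4, s5}, {s0, s1, s2, s3, s4, s5}, {s0, s1, s2, s3}, {s0, s2, s3, s5}, {s0, s1, s2, s3, s5}, {s0, s2, s3, s4, s5}.

8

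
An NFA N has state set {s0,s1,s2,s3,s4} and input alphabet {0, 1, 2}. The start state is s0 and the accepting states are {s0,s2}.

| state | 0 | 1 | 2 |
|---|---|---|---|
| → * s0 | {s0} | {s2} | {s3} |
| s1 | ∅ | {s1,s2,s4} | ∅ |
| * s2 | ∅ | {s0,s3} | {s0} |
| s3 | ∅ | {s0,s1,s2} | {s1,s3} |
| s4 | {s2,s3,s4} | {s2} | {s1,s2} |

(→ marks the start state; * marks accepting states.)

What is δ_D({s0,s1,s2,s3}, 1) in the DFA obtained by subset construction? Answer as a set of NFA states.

{s0,s1,s2,s3,s4}

δ(s0,1) = {s2}; δ(s1,1) = {s1,s2,s4}; δ(s2,1) = {s0,s3}; δ(s3,1) = {s0,s1,s2}.
Union: {s0,s1,s2,s3,s4}.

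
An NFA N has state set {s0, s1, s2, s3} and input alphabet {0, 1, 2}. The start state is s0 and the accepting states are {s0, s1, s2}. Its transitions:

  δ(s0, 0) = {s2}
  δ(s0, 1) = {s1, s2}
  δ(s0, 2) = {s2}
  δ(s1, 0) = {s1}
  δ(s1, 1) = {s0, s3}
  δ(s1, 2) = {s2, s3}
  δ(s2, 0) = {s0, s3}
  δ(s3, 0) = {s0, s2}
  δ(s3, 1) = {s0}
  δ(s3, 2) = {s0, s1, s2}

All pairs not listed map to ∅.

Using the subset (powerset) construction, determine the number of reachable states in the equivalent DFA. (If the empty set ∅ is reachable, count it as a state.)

Start state of the DFA: {s0}.
{s0} --0--> {s2}  [new]
{s0} --1--> {s1, s2}  [new]
{s0} --2--> {s2}  [seen]
{s2} --0--> {s0, s3}  [new]
{s2} --1--> ∅  [new]
{s2} --2--> ∅  [seen]
{s1, s2} --0--> {s0, s1, s3}  [new]
{s1, s2} --1--> {s0, s3}  [seen]
{s1, s2} --2--> {s2, s3}  [new]
{s0, s3} --0--> {s0, s2}  [new]
{s0, s3} --1--> {s0, s1, s2}  [new]
{s0, s3} --2--> {s0, s1, s2}  [seen]
∅ --0--> ∅  [seen]
∅ --1--> ∅  [seen]
∅ --2--> ∅  [seen]
{s0, s1, s3} --0--> {s0, s1, s2}  [seen]
{s0, s1, s3} --1--> {s0, s1, s2, s3}  [new]
{s0, s1, s3} --2--> {s0, s1, s2, s3}  [seen]
{s2, s3} --0--> {s0, s2, s3}  [new]
{s2, s3} --1--> {s0}  [seen]
{s2, s3} --2--> {s0, s1, s2}  [seen]
{s0, s2} --0--> {s0, s2, s3}  [seen]
{s0, s2} --1--> {s1, s2}  [seen]
{s0, s2} --2--> {s2}  [seen]
{s0, s1, s2} --0--> {s0, s1, s2, s3}  [seen]
{s0, s1, s2} --1--> {s0, s1, s2, s3}  [seen]
{s0, s1, s2} --2--> {s2, s3}  [seen]
{s0, s1, s2, s3} --0--> {s0, s1, s2, s3}  [seen]
{s0, s1, s2, s3} --1--> {s0, s1, s2, s3}  [seen]
{s0, s1, s2, s3} --2--> {s0, s1, s2, s3}  [seen]
{s0, s2, s3} --0--> {s0, s2, s3}  [seen]
{s0, s2, s3} --1--> {s0, s1, s2}  [seen]
{s0, s2, s3} --2--> {s0, s1, s2}  [seen]
Reachable DFA states: {s0}, {s2}, {s1, s2}, {s0, s3}, ∅, {s0, s1, s3}, {s2, s3}, {s0, s2}, {s0, s1, s2}, {s0, s1, s2, s3}, {s0, s2, s3}.

11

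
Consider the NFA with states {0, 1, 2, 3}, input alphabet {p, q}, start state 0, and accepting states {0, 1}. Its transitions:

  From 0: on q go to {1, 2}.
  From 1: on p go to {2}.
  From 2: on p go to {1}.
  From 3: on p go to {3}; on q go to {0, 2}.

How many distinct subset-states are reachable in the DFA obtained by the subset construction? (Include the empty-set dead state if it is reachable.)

Start state of the DFA: {0}.
{0} --p--> ∅  [new]
{0} --q--> {1, 2}  [new]
∅ --p--> ∅  [seen]
∅ --q--> ∅  [seen]
{1, 2} --p--> {1, 2}  [seen]
{1, 2} --q--> ∅  [seen]
Reachable DFA states: {0}, ∅, {1, 2}.

3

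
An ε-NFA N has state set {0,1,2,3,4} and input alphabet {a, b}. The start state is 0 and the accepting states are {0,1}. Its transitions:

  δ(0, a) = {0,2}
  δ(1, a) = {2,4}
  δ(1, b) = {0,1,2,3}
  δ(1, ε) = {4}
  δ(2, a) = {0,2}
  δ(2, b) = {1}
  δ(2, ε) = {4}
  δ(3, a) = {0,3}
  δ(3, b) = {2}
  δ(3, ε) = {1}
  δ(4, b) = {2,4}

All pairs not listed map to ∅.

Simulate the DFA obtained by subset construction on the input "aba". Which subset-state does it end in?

Start: {0}.
δ(0,a) = {0,2}.
Union: {0,2}.
ε-closure gives {0,2,4}.
After a: {0,2,4}.
δ(0,b) = ∅; δ(2,b) = {1}; δ(4,b) = {2,4}.
Union: {1,2,4}.
After b: {1,2,4}.
δ(1,a) = {2,4}; δ(2,a) = {0,2}; δ(4,a) = ∅.
Union: {0,2,4}.
After a: {0,2,4}.

{0,2,4}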